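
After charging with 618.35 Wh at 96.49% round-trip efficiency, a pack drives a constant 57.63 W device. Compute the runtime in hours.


Step 1: E_discharge = eta/100 * E_charge = 96.49/100 * 618.35 = 596.65 Wh
Step 2: t = E_discharge / P = 596.65 / 57.63 = 10.35 hr

10.35 hr


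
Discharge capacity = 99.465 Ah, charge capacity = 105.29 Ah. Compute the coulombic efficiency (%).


Coulombic efficiency = 99.465/105.29 * 100% = 94.47%

94.47%


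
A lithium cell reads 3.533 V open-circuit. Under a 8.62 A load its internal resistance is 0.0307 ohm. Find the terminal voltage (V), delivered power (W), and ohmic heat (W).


Step 1: V_terminal = OCV - I*R = 3.533 - 8.62 * 0.0307 = 3.2684 V
Step 2: P_out = V_terminal * I = 3.2684 * 8.62 = 28.17 W
Step 3: Q = I^2 * R = 8.62^2 * 0.0307 = 2.281 W

V=3.2684 V, P=28.17 W, Q=2.281 W


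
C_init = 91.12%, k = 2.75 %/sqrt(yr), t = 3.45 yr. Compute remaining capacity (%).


Step 1: sqrt(3.45 yr) = 1.8574
Step 2: drop = 2.75 * 1.8574 = 5.1079
Step 3: C_final = 91.12 - 5.1079 = 86.01%

86.01%


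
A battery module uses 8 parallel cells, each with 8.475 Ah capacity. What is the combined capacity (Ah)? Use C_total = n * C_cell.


C_total = 8 * 8.475 = 67.8 Ah

67.8 Ah


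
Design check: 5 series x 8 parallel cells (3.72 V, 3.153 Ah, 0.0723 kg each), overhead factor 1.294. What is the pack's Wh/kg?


Step 1: V_pack = 5 * 3.72 = 18.6 V
Step 2: C_pack = 8 * 3.153 = 25.224 Ah
Step 3: E_pack = V_pack * C_pack = 18.6 * 25.224 = 469.17 Wh
Step 4: m_pack = 5 * 8 * 0.0723 * 1.294 = 3.7422 kg
Step 5: ED = E_pack / m_pack = 469.17 / 3.7422 = 125.4 Wh/kg

125.4 Wh/kg


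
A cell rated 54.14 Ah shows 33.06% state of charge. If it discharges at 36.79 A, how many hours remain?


Step 1: remaining = SOC/100 * C_total = 33.06/100 * 54.14 = 17.899 Ah
Step 2: t = remaining / I = 17.899 / 36.79 = 0.4865 hr

0.4865 hr


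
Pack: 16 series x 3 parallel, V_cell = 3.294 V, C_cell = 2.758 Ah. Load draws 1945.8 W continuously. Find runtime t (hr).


Step 1: E_pack = Ns * V_cell * Np * C_cell = 16 * 3.294 * 3 * 2.758 = 436.07 Wh
Step 2: t = E_pack / P = 436.07 / 1945.8 = 0.2241 hr

0.2241 hr


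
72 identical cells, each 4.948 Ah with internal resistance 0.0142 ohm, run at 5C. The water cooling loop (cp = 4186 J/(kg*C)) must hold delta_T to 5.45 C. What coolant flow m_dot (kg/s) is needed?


Step 1: I = 5 * 4.948 = 24.74 A
Step 2: Q_cell = I^2 * R = 24.74^2 * 0.0142 = 8.6914 W
Step 3: Q_total = 72 * 8.6914 = 625.78 W
Step 4: m_dot = Q_total / (cp * dT) = 625.78 / (4186 * 5.45) = 0.02743 kg/s

0.02743 kg/s


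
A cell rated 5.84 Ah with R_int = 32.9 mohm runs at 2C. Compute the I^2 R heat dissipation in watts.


Convert: R = 32.9 mohm = 0.0329 ohm
Step 1: I = C_rate * capacity = 2 * 5.84 = 11.68 A
Step 2: Q = I^2 * R = 11.68^2 * 0.0329 = 136.42 * 0.0329 = 4.488 W

4.488 W


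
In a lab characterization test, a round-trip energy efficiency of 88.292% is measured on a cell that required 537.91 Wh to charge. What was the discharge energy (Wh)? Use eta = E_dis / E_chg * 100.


E_dis = eta/100 * E_chg = 88.292/100 * 537.91 = 474.9 Wh

474.9 Wh


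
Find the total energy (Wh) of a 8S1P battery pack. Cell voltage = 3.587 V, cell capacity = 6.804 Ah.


V_pack = 8 * 3.587 = 28.696 V
C_pack = 1 * 6.804 = 6.804 Ah
E = V_pack * C_pack = 28.696 * 6.804 = 195.2 Wh

195.2 Wh


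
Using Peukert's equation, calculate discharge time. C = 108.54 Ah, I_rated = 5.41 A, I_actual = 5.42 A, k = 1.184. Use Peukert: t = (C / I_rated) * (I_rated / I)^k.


t_rated = C / I_rated = 108.54 / 5.41 = 20.063 hr
(I_rated/I)^k = (0.99815)^1.184 = 0.99781
t = t_rated * (I_rated/I)^k = 20.063 * 0.99781 = 20.02 hr

20.02 hr


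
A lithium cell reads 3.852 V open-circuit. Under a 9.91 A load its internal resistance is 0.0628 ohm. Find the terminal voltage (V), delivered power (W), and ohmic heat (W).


Step 1: V_terminal = OCV - I*R = 3.852 - 9.91 * 0.0628 = 3.2297 V
Step 2: P_out = V_terminal * I = 3.2297 * 9.91 = 32.01 W
Step 3: Q = I^2 * R = 9.91^2 * 0.0628 = 6.167 W

V=3.2297 V, P=32.01 W, Q=6.167 W


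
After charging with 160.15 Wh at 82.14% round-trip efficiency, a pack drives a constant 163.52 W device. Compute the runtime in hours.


Step 1: E_discharge = eta/100 * E_charge = 82.14/100 * 160.15 = 131.55 Wh
Step 2: t = E_discharge / P = 131.55 / 163.52 = 0.8045 hr

0.8045 hr


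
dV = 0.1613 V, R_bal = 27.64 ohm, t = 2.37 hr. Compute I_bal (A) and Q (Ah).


I_bal = dV / R = 0.1613 / 27.64 = 0.0058357 A
Q = I_bal * t = 0.0058357 * 2.37 = 0.01383 Ah

I=0.0058357 A, Q=0.01383 Ah


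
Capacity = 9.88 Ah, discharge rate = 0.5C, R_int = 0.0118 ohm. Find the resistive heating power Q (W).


Step 1: I = C_rate * capacity = 0.5 * 9.88 = 4.94 A
Step 2: Q = I^2 * R = 4.94^2 * 0.0118 = 24.404 * 0.0118 = 0.2880 W

0.2880 W


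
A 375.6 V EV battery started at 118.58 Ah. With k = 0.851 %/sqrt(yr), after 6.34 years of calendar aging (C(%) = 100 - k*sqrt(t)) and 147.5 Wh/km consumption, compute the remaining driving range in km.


Step 1: capacity retention = 100 - 0.851 * sqrt(6.34) = 100 - 0.851 * 2.5179 = 97.857%
Step 2: C_now = 118.58 * 97.857/100 = 116.04 Ah
Step 3: E_pack = V * C_now = 375.6 * 116.04 = 43585 Wh
Step 4: range = E_pack / consumption = 43585 / 147.5 = 295.5 km

295.5 km


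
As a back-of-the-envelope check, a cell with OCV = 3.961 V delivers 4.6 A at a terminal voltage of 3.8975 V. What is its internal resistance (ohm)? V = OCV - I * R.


R = (OCV - V) / I = (3.961 - 3.8975) / 4.6 = 0.01380 ohm

0.01380 ohm


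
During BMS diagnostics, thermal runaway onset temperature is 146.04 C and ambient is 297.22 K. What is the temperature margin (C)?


Convert: T_ambient = 297.22 K = 24.07 C
margin = 146.04 - 24.07 = 121.97 C

121.97 C


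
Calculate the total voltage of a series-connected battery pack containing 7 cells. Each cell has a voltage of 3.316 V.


V_pack = n * V_cell = 7 * 3.316 = 23.212 V

23.212 V


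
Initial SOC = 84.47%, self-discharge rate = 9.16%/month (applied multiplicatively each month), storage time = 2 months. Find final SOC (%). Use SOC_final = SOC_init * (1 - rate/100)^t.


decay = (1 - 9.16/100)^2 = 0.82519
SOC_final = 84.47 * 0.82519 = 69.70%

69.70%


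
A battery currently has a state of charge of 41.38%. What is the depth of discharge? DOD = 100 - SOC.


DOD = 100 - SOC = 100 - 41.38 = 58.62%

58.62%


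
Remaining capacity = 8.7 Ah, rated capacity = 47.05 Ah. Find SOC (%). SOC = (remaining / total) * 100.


SOC% = 8.7 / 47.05 * 100 = 18.49%

18.49%


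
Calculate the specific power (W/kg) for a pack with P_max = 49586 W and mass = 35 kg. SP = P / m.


SP = P / m = 49586 / 35 = 1417 W/kg

1417 W/kg


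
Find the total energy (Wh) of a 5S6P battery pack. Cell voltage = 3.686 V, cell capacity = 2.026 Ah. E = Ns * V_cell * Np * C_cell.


E = Ns * Vcell * Np * Ccell = 5 * 3.686 * 6 * 2.026 = 224.0 Wh

224.0 Wh


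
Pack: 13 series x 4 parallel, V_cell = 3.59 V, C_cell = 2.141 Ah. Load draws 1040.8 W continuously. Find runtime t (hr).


Step 1: E_pack = Ns * V_cell * Np * C_cell = 13 * 3.59 * 4 * 2.141 = 399.68 Wh
Step 2: t = E_pack / P = 399.68 / 1040.8 = 0.3840 hr

0.3840 hr


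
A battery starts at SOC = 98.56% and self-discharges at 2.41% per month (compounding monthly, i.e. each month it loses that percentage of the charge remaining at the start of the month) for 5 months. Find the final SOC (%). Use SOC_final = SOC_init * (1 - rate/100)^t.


decay = (1 - 2.41/100)^5 = 0.88517
SOC_final = 98.56 * 0.88517 = 87.24%

87.24%


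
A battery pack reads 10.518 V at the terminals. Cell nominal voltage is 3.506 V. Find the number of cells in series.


n = V_pack / V_cell = 10.518 / 3.506 = 3

3


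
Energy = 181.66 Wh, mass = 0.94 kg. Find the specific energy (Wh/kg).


ED = E / m = 181.66 / 0.94 = 193.3 Wh/kg

193.3 Wh/kg


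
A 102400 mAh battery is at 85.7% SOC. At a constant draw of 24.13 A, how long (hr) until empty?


Convert: C_total = 102400 mAh = 102.4 Ah
Step 1: remaining = SOC/100 * C_total = 85.7/100 * 102.4 = 87.757 Ah
Step 2: t = remaining / I = 87.757 / 24.13 = 3.637 hr

3.637 hr


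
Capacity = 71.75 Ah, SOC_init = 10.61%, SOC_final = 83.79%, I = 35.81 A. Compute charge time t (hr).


delta_Ah = 71.75 * (83.79 - 10.61) / 100 = 52.507 Ah
t = delta_Ah / I = 52.507 / 35.81 = 1.466 hr

1.466 hr


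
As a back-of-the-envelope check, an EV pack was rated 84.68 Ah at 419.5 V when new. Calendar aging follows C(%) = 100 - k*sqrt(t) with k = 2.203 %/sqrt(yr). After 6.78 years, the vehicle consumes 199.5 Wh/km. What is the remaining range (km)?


Step 1: capacity retention = 100 - 2.203 * sqrt(6.78) = 100 - 2.203 * 2.6038 = 94.264%
Step 2: C_now = 84.68 * 94.264/100 = 79.823 Ah
Step 3: E_pack = V * C_now = 419.5 * 79.823 = 33486 Wh
Step 4: range = E_pack / consumption = 33486 / 199.5 = 167.8 km

167.8 km


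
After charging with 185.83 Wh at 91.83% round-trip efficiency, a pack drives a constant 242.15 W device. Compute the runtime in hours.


Step 1: E_discharge = eta/100 * E_charge = 91.83/100 * 185.83 = 170.65 Wh
Step 2: t = E_discharge / P = 170.65 / 242.15 = 0.7047 hr

0.7047 hr


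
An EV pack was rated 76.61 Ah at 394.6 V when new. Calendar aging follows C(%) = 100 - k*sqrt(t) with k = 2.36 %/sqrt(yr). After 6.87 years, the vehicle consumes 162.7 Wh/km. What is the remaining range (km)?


Step 1: capacity retention = 100 - 2.36 * sqrt(6.87) = 100 - 2.36 * 2.6211 = 93.814%
Step 2: C_now = 76.61 * 93.814/100 = 71.871 Ah
Step 3: E_pack = V * C_now = 394.6 * 71.871 = 28360 Wh
Step 4: range = E_pack / consumption = 28360 / 162.7 = 174.3 km

174.3 km


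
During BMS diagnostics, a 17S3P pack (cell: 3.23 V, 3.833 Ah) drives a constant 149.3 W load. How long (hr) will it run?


Step 1: E_pack = Ns * V_cell * Np * C_cell = 17 * 3.23 * 3 * 3.833 = 631.41 Wh
Step 2: t = E_pack / P = 631.41 / 149.3 = 4.229 hr

4.229 hr


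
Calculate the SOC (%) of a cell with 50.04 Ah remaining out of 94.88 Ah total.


SOC = (remaining / total) * 100 = (50.04 / 94.88) * 100 = 52.74%

52.74%


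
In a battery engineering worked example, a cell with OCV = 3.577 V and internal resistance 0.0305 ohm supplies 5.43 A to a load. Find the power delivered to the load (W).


Step 1: V_terminal = OCV - I*R = 3.577 - 5.43 * 0.0305 = 3.4114 V
Step 2: P_out = V_terminal * I = 3.4114 * 5.43 = 18.52 W

18.52 W


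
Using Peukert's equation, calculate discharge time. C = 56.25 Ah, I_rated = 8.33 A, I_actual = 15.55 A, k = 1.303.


t_rated = C / I_rated = 56.25 / 8.33 = 6.7527 hr
(I_rated/I)^k = (0.53569)^1.303 = 0.44338
t = t_rated * (I_rated/I)^k = 6.7527 * 0.44338 = 2.994 hr

2.994 hr


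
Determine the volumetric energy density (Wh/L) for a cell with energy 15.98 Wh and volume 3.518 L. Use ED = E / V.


Volumetric ED = 15.98 Wh / 3.518 L = 4.542 Wh/L

4.542 Wh/L


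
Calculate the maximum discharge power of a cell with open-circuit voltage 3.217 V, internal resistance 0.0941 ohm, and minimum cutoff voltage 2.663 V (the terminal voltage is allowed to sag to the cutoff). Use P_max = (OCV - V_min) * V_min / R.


dV = OCV - V_min = 0.554 V (so I_max = dV / R)
P_max = dV * V_min / R = 0.554 * 2.663 / 0.0941 = 15.68 W

15.68 W


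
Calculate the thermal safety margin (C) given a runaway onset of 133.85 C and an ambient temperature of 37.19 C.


Safety margin = 133.85 C - 37.19 C = 96.66 C

96.66 C


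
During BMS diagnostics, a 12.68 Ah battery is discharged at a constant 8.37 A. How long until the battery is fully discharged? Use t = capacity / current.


t = capacity / current = 12.68 / 8.37 = 1.515 hr

1.515 hr


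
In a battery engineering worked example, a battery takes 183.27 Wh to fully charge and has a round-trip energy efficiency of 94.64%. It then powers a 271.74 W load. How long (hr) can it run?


Step 1: E_discharge = eta/100 * E_charge = 94.64/100 * 183.27 = 173.45 Wh
Step 2: t = E_discharge / P = 173.45 / 271.74 = 0.6383 hr

0.6383 hr


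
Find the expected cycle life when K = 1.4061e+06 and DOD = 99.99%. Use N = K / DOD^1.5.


DOD^1.5 = 999.85
N = K / DOD^1.5 = 1.4061e+06 / 999.85 = 1406

1406 cycles


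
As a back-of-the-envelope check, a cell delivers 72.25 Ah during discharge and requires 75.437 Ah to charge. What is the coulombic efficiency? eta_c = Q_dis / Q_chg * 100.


Coulombic efficiency = 72.25/75.437 * 100% = 95.78%

95.78%


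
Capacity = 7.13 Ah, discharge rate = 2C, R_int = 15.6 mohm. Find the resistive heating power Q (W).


Convert: R = 15.6 mohm = 0.0156 ohm
Step 1: I = C_rate * capacity = 2 * 7.13 = 14.26 A
Step 2: Q = I^2 * R = 14.26^2 * 0.0156 = 203.35 * 0.0156 = 3.172 W

3.172 W


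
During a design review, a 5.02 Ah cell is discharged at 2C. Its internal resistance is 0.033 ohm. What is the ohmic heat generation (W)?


Step 1: I = C_rate * capacity = 2 * 5.02 = 10.04 A
Step 2: Q = I^2 * R = 10.04^2 * 0.033 = 100.8 * 0.033 = 3.326 W

3.326 W


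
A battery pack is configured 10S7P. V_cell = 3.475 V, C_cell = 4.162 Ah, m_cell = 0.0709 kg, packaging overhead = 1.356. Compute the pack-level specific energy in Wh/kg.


Step 1: V_pack = 10 * 3.475 = 34.75 V
Step 2: C_pack = 7 * 4.162 = 29.134 Ah
Step 3: E_pack = V_pack * C_pack = 34.75 * 29.134 = 1012.4 Wh
Step 4: m_pack = 10 * 7 * 0.0709 * 1.356 = 6.7298 kg
Step 5: ED = E_pack / m_pack = 1012.4 / 6.7298 = 150.4 Wh/kg

150.4 Wh/kg


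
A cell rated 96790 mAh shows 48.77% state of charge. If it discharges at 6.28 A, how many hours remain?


Convert: C_total = 96790 mAh = 96.79 Ah
Step 1: remaining = SOC/100 * C_total = 48.77/100 * 96.79 = 47.204 Ah
Step 2: t = remaining / I = 47.204 / 6.28 = 7.517 hr

7.517 hr


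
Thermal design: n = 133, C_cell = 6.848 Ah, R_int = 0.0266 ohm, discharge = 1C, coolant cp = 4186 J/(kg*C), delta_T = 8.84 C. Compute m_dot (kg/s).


Step 1: I = 1 * 6.848 = 6.848 A
Step 2: Q_cell = I^2 * R = 6.848^2 * 0.0266 = 1.2474 W
Step 3: Q_total = 133 * 1.2474 = 165.9 W
Step 4: m_dot = Q_total / (cp * dT) = 165.9 / (4186 * 8.84) = 0.004483 kg/s

0.004483 kg/s


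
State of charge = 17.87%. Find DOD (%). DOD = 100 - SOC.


DOD = 100 - SOC = 100 - 17.87 = 82.13%

82.13%


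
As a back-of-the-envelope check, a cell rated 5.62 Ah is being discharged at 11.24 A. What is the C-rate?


Rearranging: C_rate = 11.24 / 5.62 = 2C

2C


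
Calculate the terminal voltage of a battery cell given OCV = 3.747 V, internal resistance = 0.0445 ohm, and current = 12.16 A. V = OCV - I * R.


IR drop = 12.16 * 0.0445 = 0.54112 V
V = 3.747 - 0.54112 = 3.206 V

3.206 V


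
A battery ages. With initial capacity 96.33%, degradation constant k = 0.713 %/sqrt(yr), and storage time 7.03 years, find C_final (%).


sqrt(t) = sqrt(7.03) = 2.6514
C_final = 96.33 - 0.713 * 2.6514 = 94.44%

94.44%


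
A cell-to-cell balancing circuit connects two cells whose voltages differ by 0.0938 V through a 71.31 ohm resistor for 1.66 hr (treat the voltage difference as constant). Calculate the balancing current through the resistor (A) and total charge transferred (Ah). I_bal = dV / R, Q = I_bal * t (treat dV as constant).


I_bal = dV / R = 0.0938 / 71.31 = 0.0013154 A
Q = I_bal * t = 0.0013154 * 1.66 = 0.002184 Ah

I=0.0013154 A, Q=0.002184 Ah


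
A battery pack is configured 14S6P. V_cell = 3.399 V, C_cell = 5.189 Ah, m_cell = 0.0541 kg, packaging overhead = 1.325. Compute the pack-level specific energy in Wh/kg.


Step 1: V_pack = 14 * 3.399 = 47.586 V
Step 2: C_pack = 6 * 5.189 = 31.134 Ah
Step 3: E_pack = V_pack * C_pack = 47.586 * 31.134 = 1481.5 Wh
Step 4: m_pack = 14 * 6 * 0.0541 * 1.325 = 6.0213 kg
Step 5: ED = E_pack / m_pack = 1481.5 / 6.0213 = 246.0 Wh/kg

246.0 Wh/kg


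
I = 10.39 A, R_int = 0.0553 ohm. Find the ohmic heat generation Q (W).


Q = I^2 * R = 10.39^2 * 0.0553 = 5.970 W

5.970 W


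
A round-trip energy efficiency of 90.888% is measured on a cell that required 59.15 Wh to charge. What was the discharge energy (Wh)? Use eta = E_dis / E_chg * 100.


E_dis = eta/100 * E_chg = 90.888/100 * 59.15 = 53.76 Wh

53.76 Wh


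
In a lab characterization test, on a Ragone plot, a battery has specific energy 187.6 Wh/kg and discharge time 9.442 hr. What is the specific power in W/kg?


P_specific = E / t = 187.6 / 9.442 = 19.87 W/kg

19.87 W/kg


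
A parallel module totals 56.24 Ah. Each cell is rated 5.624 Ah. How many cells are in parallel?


n = C_total / C_cell = 56.24 / 5.624 = 10

10


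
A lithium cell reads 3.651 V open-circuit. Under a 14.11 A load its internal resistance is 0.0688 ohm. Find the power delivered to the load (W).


Step 1: V_terminal = OCV - I*R = 3.651 - 14.11 * 0.0688 = 2.6802 V
Step 2: P_out = V_terminal * I = 2.6802 * 14.11 = 37.82 W

37.82 W


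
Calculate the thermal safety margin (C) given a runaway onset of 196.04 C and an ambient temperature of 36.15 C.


Safety margin = 196.04 C - 36.15 C = 159.89 C

159.89 C


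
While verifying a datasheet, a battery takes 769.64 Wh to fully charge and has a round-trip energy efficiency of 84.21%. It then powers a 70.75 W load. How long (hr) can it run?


Step 1: E_discharge = eta/100 * E_charge = 84.21/100 * 769.64 = 648.11 Wh
Step 2: t = E_discharge / P = 648.11 / 70.75 = 9.161 hr

9.161 hr


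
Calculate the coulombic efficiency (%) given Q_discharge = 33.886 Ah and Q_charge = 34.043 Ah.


Coulombic efficiency = 33.886/34.043 * 100% = 99.54%

99.54%


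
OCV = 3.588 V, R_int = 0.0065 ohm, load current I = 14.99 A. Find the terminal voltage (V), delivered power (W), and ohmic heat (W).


Step 1: V_terminal = OCV - I*R = 3.588 - 14.99 * 0.0065 = 3.4906 V
Step 2: P_out = V_terminal * I = 3.4906 * 14.99 = 52.32 W
Step 3: Q = I^2 * R = 14.99^2 * 0.0065 = 1.461 W

V=3.4906 V, P=52.32 W, Q=1.461 W


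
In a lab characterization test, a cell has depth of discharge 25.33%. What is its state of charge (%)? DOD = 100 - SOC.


SOC = 100 - DOD = 100 - 25.33 = 74.67%

74.67%


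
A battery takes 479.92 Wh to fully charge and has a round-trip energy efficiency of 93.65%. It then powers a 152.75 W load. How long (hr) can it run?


Step 1: E_discharge = eta/100 * E_charge = 93.65/100 * 479.92 = 449.45 Wh
Step 2: t = E_discharge / P = 449.45 / 152.75 = 2.942 hr

2.942 hr


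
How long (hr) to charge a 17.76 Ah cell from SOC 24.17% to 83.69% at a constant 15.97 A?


delta_Ah = 17.76 * (83.69 - 24.17) / 100 = 10.571 Ah
t = delta_Ah / I = 10.571 / 15.97 = 0.6619 hr

0.6619 hr


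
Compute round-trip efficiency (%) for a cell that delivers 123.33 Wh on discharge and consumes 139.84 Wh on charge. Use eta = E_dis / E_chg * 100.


eta_e = E_dis / E_chg * 100 = 123.33 / 139.84 * 100 = 88.19%

88.19%


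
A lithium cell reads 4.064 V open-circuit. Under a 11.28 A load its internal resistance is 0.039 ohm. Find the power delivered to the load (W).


Step 1: V_terminal = OCV - I*R = 4.064 - 11.28 * 0.039 = 3.6241 V
Step 2: P_out = V_terminal * I = 3.6241 * 11.28 = 40.88 W

40.88 W


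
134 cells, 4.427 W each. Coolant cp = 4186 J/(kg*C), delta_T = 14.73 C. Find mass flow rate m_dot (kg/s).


Q_total = 134 * 4.427 = 593.22 W
m_dot = Q_total / (cp * dT) = 593.22 / (4186 * 14.73) = 0.009621 kg/s

0.009621 kg/s


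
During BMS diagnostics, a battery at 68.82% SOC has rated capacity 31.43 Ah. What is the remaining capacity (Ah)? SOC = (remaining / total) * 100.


remaining = SOC / 100 * total = 68.82 / 100 * 31.43 = 21.63 Ah

21.63 Ah


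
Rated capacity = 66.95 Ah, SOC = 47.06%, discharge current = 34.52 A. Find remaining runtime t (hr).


Step 1: remaining = SOC/100 * C_total = 47.06/100 * 66.95 = 31.507 Ah
Step 2: t = remaining / I = 31.507 / 34.52 = 0.9127 hr

0.9127 hr


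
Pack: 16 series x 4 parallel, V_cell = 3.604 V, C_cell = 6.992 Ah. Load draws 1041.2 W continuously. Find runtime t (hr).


Step 1: E_pack = Ns * V_cell * Np * C_cell = 16 * 3.604 * 4 * 6.992 = 1612.7 Wh
Step 2: t = E_pack / P = 1612.7 / 1041.2 = 1.549 hr

1.549 hr


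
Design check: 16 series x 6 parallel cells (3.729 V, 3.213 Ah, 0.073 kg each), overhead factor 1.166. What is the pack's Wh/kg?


Step 1: V_pack = 16 * 3.729 = 59.664 V
Step 2: C_pack = 6 * 3.213 = 19.278 Ah
Step 3: E_pack = V_pack * C_pack = 59.664 * 19.278 = 1150.2 Wh
Step 4: m_pack = 16 * 6 * 0.073 * 1.166 = 8.1713 kg
Step 5: ED = E_pack / m_pack = 1150.2 / 8.1713 = 140.8 Wh/kg

140.8 Wh/kg


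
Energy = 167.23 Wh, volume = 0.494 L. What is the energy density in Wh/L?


ED = E / V = 167.23 / 0.494 = 338.5 Wh/L

338.5 Wh/L


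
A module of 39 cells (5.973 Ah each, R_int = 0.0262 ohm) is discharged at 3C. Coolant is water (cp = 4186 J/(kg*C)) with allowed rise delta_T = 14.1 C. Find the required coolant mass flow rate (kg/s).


Step 1: I = 3 * 5.973 = 17.919 A
Step 2: Q_cell = I^2 * R = 17.919^2 * 0.0262 = 8.4126 W
Step 3: Q_total = 39 * 8.4126 = 328.09 W
Step 4: m_dot = Q_total / (cp * dT) = 328.09 / (4186 * 14.1) = 0.005559 kg/s

0.005559 kg/s


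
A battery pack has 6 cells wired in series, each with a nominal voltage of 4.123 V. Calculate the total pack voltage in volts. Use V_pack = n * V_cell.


Series voltages add: 6 * 4.123 V = 24.738 V

24.738 V


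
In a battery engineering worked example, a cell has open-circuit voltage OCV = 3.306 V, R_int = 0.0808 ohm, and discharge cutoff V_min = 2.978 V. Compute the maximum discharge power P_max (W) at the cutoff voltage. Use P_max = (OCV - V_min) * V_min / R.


P_max = (OCV - V_min) * V_min / R = (3.306 - 2.978) * 2.978 / 0.0808 = 0.328 * 2.978 / 0.0808 = 12.09 W

12.09 W


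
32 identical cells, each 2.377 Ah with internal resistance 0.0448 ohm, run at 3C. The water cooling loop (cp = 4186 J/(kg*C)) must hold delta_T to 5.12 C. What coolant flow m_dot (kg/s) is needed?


Step 1: I = 3 * 2.377 = 7.131 A
Step 2: Q_cell = I^2 * R = 7.131^2 * 0.0448 = 2.2781 W
Step 3: Q_total = 32 * 2.2781 = 72.899 W
Step 4: m_dot = Q_total / (cp * dT) = 72.899 / (4186 * 5.12) = 0.003401 kg/s

0.003401 kg/s


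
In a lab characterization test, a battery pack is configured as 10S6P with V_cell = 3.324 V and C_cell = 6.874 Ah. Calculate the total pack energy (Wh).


V_pack = 10 * 3.324 = 33.24 V
C_pack = 6 * 6.874 = 41.244 Ah
E = V_pack * C_pack = 33.24 * 41.244 = 1371 Wh

1371 Wh


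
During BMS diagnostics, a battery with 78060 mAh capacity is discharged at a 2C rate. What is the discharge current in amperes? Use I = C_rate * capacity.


Convert: capacity = 78060 mAh = 78.06 Ah
At 2C: I = 2 * 78.06 Ah = 156.12 A

156.12 A


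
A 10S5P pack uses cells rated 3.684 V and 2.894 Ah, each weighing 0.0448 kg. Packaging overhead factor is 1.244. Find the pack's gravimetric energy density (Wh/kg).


Step 1: V_pack = 10 * 3.684 = 36.84 V
Step 2: C_pack = 5 * 2.894 = 14.47 Ah
Step 3: E_pack = V_pack * C_pack = 36.84 * 14.47 = 533.07 Wh
Step 4: m_pack = 10 * 5 * 0.0448 * 1.244 = 2.7866 kg
Step 5: ED = E_pack / m_pack = 533.07 / 2.7866 = 191.3 Wh/kg

191.3 Wh/kg


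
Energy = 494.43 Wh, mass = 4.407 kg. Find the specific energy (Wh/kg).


ED = E / m = 494.43 / 4.407 = 112.2 Wh/kg

112.2 Wh/kg


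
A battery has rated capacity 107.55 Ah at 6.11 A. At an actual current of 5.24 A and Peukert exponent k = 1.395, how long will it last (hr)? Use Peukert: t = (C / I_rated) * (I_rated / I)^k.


Step 1: t_rated = C / I_rated = 107.55 / 6.11 = 17.602 hr
Step 2: ratio = 6.11 / 5.24 = 1.166
Step 3: ratio^k = 1.166^1.395 = 1.2389
Step 4: t = t_rated * ratio^k = 17.602 * 1.2389 = 21.81 hr

21.81 hr


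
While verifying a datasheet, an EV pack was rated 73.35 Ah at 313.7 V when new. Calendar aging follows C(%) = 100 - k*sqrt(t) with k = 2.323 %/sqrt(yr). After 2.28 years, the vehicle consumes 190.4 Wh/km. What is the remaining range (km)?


Step 1: capacity retention = 100 - 2.323 * sqrt(2.28) = 100 - 2.323 * 1.51 = 96.492%
Step 2: C_now = 73.35 * 96.492/100 = 70.777 Ah
Step 3: E_pack = V * C_now = 313.7 * 70.777 = 22203 Wh
Step 4: range = E_pack / consumption = 22203 / 190.4 = 116.6 km

116.6 km


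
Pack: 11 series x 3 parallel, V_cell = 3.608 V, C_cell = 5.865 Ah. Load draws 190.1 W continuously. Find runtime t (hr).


Step 1: E_pack = Ns * V_cell * Np * C_cell = 11 * 3.608 * 3 * 5.865 = 698.31 Wh
Step 2: t = E_pack / P = 698.31 / 190.1 = 3.673 hr

3.673 hr


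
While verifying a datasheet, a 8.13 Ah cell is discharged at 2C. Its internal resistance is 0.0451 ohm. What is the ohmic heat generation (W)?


Step 1: I = C_rate * capacity = 2 * 8.13 = 16.26 A
Step 2: Q = I^2 * R = 16.26^2 * 0.0451 = 264.39 * 0.0451 = 11.92 W

11.92 W


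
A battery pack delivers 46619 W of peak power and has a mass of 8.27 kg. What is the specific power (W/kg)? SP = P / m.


SP = P / m = 46619 / 8.27 = 5637 W/kg

5637 W/kg


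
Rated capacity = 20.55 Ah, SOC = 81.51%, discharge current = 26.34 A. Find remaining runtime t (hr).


Step 1: remaining = SOC/100 * C_total = 81.51/100 * 20.55 = 16.75 Ah
Step 2: t = remaining / I = 16.75 / 26.34 = 0.6359 hr

0.6359 hr


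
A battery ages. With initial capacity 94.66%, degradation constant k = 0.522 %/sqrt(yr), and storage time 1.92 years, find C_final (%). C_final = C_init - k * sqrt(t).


sqrt(t) = sqrt(1.92) = 1.3856
C_final = 94.66 - 0.522 * 1.3856 = 93.94%

93.94%


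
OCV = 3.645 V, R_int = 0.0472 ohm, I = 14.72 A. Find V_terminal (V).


IR drop = 14.72 * 0.0472 = 0.69478 V
V = 3.645 - 0.69478 = 2.950 V

2.950 V


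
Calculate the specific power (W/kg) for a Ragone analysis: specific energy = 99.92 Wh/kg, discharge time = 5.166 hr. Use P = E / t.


P_specific = E / t = 99.92 / 5.166 = 19.34 W/kg

19.34 W/kg


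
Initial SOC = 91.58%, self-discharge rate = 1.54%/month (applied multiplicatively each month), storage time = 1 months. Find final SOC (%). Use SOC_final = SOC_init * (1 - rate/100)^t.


decay = (1 - 1.54/100)^1 = 0.9846
SOC_final = 91.58 * 0.9846 = 90.17%

90.17%


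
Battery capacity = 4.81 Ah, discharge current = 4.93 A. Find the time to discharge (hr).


Runtime = 4.81 Ah / 4.93 A = 0.9757 hr

0.9757 hr


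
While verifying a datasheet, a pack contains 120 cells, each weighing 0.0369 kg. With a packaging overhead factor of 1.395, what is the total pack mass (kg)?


Cell mass sum = 120 * 0.0369 = 4.428 kg
With overhead 1.395: m_pack = 4.428 * 1.395 = 6.177 kg

6.177 kg


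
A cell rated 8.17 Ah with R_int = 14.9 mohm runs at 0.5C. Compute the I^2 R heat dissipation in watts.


Convert: R = 14.9 mohm = 0.0149 ohm
Step 1: I = C_rate * capacity = 0.5 * 8.17 = 4.085 A
Step 2: Q = I^2 * R = 4.085^2 * 0.0149 = 16.687 * 0.0149 = 0.2486 W

0.2486 W


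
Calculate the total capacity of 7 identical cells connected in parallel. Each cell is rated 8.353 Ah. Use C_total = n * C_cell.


C_total = 7 * 8.353 = 58.471 Ah

58.471 Ah


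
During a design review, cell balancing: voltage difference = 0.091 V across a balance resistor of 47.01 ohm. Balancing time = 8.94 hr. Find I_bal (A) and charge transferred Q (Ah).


First, Ohm's law: I_bal = 0.091 V / 47.01 ohm = 0.0019358 A
Then Q = I * t = 0.0019358 A * 8.94 hr = 0.01731 Ah

I=0.0019358 A, Q=0.01731 Ah


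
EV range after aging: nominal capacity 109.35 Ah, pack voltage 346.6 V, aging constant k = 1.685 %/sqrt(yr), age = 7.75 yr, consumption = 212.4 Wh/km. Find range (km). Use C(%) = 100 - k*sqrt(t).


Step 1: capacity retention = 100 - 1.685 * sqrt(7.75) = 100 - 1.685 * 2.7839 = 95.309%
Step 2: C_now = 109.35 * 95.309/100 = 104.22 Ah
Step 3: E_pack = V * C_now = 346.6 * 104.22 = 36123 Wh
Step 4: range = E_pack / consumption = 36123 / 212.4 = 170.1 km

170.1 km


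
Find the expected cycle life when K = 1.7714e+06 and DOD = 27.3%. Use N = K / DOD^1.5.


DOD^1.5 = 142.64
N = K / DOD^1.5 = 1.7714e+06 / 142.64 = 12420

12420 cycles


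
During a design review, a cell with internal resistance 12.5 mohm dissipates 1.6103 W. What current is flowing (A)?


Convert: R = 12.5 mohm = 0.0125 ohm
I = sqrt(Q / R) = sqrt(1.6103 / 0.0125) = sqrt(128.82) = 11.35 A

11.35 A


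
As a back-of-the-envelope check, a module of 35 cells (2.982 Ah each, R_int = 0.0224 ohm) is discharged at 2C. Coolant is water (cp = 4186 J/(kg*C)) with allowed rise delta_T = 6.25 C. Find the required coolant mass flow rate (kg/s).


Step 1: I = 2 * 2.982 = 5.964 A
Step 2: Q_cell = I^2 * R = 5.964^2 * 0.0224 = 0.79675 W
Step 3: Q_total = 35 * 0.79675 = 27.886 W
Step 4: m_dot = Q_total / (cp * dT) = 27.886 / (4186 * 6.25) = 0.001066 kg/s

0.001066 kg/s


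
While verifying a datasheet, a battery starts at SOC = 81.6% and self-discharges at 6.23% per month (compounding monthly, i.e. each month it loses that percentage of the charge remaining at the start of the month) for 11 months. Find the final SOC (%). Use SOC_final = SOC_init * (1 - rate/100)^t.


decay = (1 - 6.23/100)^11 = 0.49284
SOC_final = 81.6 * 0.49284 = 40.22%

40.22%


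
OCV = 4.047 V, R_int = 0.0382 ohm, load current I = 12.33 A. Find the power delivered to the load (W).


Step 1: V_terminal = OCV - I*R = 4.047 - 12.33 * 0.0382 = 3.576 V
Step 2: P_out = V_terminal * I = 3.576 * 12.33 = 44.09 W

44.09 W


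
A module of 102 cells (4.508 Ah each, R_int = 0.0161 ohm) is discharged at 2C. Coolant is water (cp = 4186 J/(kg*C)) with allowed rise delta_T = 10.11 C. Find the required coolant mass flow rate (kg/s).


Step 1: I = 2 * 4.508 = 9.016 A
Step 2: Q_cell = I^2 * R = 9.016^2 * 0.0161 = 1.3087 W
Step 3: Q_total = 102 * 1.3087 = 133.49 W
Step 4: m_dot = Q_total / (cp * dT) = 133.49 / (4186 * 10.11) = 0.003154 kg/s

0.003154 kg/s


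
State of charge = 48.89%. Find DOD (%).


DOD = 100 - SOC = 100 - 48.89 = 51.11%

51.11%


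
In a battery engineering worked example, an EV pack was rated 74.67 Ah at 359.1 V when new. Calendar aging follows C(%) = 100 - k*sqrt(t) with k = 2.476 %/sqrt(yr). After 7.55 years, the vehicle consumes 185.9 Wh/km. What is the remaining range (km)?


Step 1: capacity retention = 100 - 2.476 * sqrt(7.55) = 100 - 2.476 * 2.7477 = 93.197%
Step 2: C_now = 74.67 * 93.197/100 = 69.59 Ah
Step 3: E_pack = V * C_now = 359.1 * 69.59 = 24990 Wh
Step 4: range = E_pack / consumption = 24990 / 185.9 = 134.4 km

134.4 km


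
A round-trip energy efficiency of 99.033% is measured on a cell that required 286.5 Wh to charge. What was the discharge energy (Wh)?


E_dis = eta/100 * E_chg = 99.033/100 * 286.5 = 283.7 Wh

283.7 Wh


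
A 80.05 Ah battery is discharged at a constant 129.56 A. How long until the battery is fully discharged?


Runtime = 80.05 Ah / 129.56 A = 0.6179 hr

0.6179 hr


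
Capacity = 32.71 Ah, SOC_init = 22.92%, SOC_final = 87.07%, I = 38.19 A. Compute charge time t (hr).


Step 1: dSOC = 87.07% - 22.92% = 64.15%
Step 2: delta_Ah = 32.71 * 64.15 / 100 = 20.983 Ah
Step 3: t = 20.983 / 38.19 = 0.5494 hr

0.5494 hr


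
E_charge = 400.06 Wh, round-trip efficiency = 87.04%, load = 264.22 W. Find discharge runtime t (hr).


Step 1: E_discharge = eta/100 * E_charge = 87.04/100 * 400.06 = 348.21 Wh
Step 2: t = E_discharge / P = 348.21 / 264.22 = 1.318 hr

1.318 hr


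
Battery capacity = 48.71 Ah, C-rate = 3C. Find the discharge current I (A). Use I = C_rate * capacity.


I = C_rate * capacity = 3 * 48.71 = 146.13 A

146.13 A


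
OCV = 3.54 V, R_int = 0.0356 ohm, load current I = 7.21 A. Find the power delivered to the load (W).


Step 1: V_terminal = OCV - I*R = 3.54 - 7.21 * 0.0356 = 3.2833 V
Step 2: P_out = V_terminal * I = 3.2833 * 7.21 = 23.67 W

23.67 W


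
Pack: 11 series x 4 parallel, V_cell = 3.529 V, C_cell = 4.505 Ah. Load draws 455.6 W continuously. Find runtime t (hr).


Step 1: E_pack = Ns * V_cell * Np * C_cell = 11 * 3.529 * 4 * 4.505 = 699.52 Wh
Step 2: t = E_pack / P = 699.52 / 455.6 = 1.535 hr

1.535 hr


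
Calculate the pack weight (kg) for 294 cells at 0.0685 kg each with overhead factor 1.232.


m_pack = n * m_cell * overhead = 294 * 0.0685 * 1.232 = 24.81 kg

24.81 kg


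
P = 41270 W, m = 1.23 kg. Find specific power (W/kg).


SP = P / m = 41270 / 1.23 = 33550 W/kg

33550 W/kg


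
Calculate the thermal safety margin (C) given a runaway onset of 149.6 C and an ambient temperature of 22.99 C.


margin = T_onset - T_ambient = 149.6 - 22.99 = 126.61 C

126.61 C


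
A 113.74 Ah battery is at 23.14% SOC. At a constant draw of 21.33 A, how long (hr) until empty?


Step 1: remaining = SOC/100 * C_total = 23.14/100 * 113.74 = 26.319 Ah
Step 2: t = remaining / I = 26.319 / 21.33 = 1.234 hr

1.234 hr


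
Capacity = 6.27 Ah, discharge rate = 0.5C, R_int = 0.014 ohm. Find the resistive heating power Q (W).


Step 1: I = C_rate * capacity = 0.5 * 6.27 = 3.135 A
Step 2: Q = I^2 * R = 3.135^2 * 0.014 = 9.8282 * 0.014 = 0.1376 W

0.1376 W


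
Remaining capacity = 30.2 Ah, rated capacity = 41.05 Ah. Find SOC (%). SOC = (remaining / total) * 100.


SOC = (remaining / total) * 100 = (30.2 / 41.05) * 100 = 73.57%

73.57%


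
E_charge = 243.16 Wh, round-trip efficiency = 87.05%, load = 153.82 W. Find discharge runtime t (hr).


Step 1: E_discharge = eta/100 * E_charge = 87.05/100 * 243.16 = 211.67 Wh
Step 2: t = E_discharge / P = 211.67 / 153.82 = 1.376 hr

1.376 hr


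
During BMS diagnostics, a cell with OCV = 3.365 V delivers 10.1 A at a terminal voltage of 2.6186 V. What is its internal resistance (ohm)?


R = (OCV - V) / I = (3.365 - 2.6186) / 10.1 = 0.07390 ohm

0.07390 ohm


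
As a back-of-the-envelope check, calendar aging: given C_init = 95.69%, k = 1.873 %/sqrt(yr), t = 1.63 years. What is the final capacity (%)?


sqrt(t) = sqrt(1.63) = 1.2767
C_final = 95.69 - 1.873 * 1.2767 = 93.30%

93.30%


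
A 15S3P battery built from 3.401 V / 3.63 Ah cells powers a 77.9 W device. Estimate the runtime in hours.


Step 1: E_pack = Ns * V_cell * Np * C_cell = 15 * 3.401 * 3 * 3.63 = 555.55 Wh
Step 2: t = E_pack / P = 555.55 / 77.9 = 7.132 hr

7.132 hr


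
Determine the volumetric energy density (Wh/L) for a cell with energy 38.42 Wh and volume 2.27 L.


Volumetric ED = 38.42 Wh / 2.27 L = 16.93 Wh/L

16.93 Wh/L


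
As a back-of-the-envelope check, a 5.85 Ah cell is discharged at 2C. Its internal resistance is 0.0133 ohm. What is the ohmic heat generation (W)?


Step 1: I = C_rate * capacity = 2 * 5.85 = 11.7 A
Step 2: Q = I^2 * R = 11.7^2 * 0.0133 = 136.89 * 0.0133 = 1.821 W

1.821 W


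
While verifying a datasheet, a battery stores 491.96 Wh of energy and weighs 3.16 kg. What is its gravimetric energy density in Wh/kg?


Specific energy = 491.96 Wh / 3.16 kg = 155.7 Wh/kg

155.7 Wh/kg


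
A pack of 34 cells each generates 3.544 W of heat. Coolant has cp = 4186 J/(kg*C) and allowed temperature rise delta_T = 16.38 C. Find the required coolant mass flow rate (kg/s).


Q_total = 34 * 3.544 = 120.5 W
m_dot = Q_total / (cp * dT) = 120.5 / (4186 * 16.38) = 0.001757 kg/s

0.001757 kg/s


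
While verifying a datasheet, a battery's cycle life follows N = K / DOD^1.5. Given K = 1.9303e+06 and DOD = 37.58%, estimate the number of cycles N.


DOD^1.5 = 230.37
N = K / DOD^1.5 = 1.9303e+06 / 230.37 = 8379

8379 cycles


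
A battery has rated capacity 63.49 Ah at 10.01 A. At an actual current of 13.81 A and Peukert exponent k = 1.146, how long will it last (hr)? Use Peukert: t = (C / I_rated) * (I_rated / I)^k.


t_rated = C / I_rated = 63.49 / 10.01 = 6.3427 hr
(I_rated/I)^k = (0.72484)^1.146 = 0.69157
t = t_rated * (I_rated/I)^k = 6.3427 * 0.69157 = 4.386 hr

4.386 hr


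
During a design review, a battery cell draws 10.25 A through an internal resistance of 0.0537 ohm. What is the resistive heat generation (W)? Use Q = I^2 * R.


Q = I^2 * R = 10.25^2 * 0.0537 = 5.642 W

5.642 W


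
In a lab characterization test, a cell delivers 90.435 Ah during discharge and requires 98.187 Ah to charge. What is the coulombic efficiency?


eta_c = Q_dis / Q_chg * 100 = 90.435 / 98.187 * 100 = 92.10%

92.10%


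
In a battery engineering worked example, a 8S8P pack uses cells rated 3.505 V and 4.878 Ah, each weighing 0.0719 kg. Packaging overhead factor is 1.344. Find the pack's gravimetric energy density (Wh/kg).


Step 1: V_pack = 8 * 3.505 = 28.04 V
Step 2: C_pack = 8 * 4.878 = 39.024 Ah
Step 3: E_pack = V_pack * C_pack = 28.04 * 39.024 = 1094.2 Wh
Step 4: m_pack = 8 * 8 * 0.0719 * 1.344 = 6.1846 kg
Step 5: ED = E_pack / m_pack = 1094.2 / 6.1846 = 176.9 Wh/kg

176.9 Wh/kg


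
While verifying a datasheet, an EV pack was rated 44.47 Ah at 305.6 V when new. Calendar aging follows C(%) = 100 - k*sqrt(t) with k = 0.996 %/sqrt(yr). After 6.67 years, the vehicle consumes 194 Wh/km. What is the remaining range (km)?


Step 1: capacity retention = 100 - 0.996 * sqrt(6.67) = 100 - 0.996 * 2.5826 = 97.428%
Step 2: C_now = 44.47 * 97.428/100 = 43.326 Ah
Step 3: E_pack = V * C_now = 305.6 * 43.326 = 13240 Wh
Step 4: range = E_pack / consumption = 13240 / 194 = 68.25 km

68.25 km


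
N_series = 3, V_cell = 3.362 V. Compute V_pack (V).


Series voltages add: 3 * 3.362 V = 10.086 V

10.086 V


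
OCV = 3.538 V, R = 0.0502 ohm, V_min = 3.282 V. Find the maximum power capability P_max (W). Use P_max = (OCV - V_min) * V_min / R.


dV = OCV - V_min = 0.256 V (so I_max = dV / R)
P_max = dV * V_min / R = 0.256 * 3.282 / 0.0502 = 16.74 W

16.74 W


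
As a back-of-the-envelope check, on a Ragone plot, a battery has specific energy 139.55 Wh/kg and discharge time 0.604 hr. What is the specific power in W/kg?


P_specific = E / t = 139.55 / 0.604 = 231.0 W/kg

231.0 W/kg


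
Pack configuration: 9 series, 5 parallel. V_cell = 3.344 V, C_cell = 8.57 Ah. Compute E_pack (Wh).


V_pack = 9 * 3.344 = 30.096 V
C_pack = 5 * 8.57 = 42.85 Ah
E = V_pack * C_pack = 30.096 * 42.85 = 1290 Wh

1290 Wh


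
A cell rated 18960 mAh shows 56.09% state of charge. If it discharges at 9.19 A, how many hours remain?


Convert: C_total = 18960 mAh = 18.96 Ah
Step 1: remaining = SOC/100 * C_total = 56.09/100 * 18.96 = 10.635 Ah
Step 2: t = remaining / I = 10.635 / 9.19 = 1.157 hr

1.157 hr


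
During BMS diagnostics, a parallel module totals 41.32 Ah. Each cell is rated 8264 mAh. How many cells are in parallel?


Convert: C_cell = 8264 mAh = 8.264 Ah
n = C_total / C_cell = 41.32 / 8.264 = 5

5


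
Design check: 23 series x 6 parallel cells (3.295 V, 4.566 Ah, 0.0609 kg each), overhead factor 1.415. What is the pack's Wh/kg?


Step 1: V_pack = 23 * 3.295 = 75.785 V
Step 2: C_pack = 6 * 4.566 = 27.396 Ah
Step 3: E_pack = V_pack * C_pack = 75.785 * 27.396 = 2076.2 Wh
Step 4: m_pack = 23 * 6 * 0.0609 * 1.415 = 11.892 kg
Step 5: ED = E_pack / m_pack = 2076.2 / 11.892 = 174.6 Wh/kg

174.6 Wh/kg


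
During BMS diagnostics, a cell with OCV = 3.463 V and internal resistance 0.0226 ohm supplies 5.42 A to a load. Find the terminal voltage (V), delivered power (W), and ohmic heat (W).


Step 1: V_terminal = OCV - I*R = 3.463 - 5.42 * 0.0226 = 3.3405 V
Step 2: P_out = V_terminal * I = 3.3405 * 5.42 = 18.11 W
Step 3: Q = I^2 * R = 5.42^2 * 0.0226 = 0.6639 W

V=3.3405 V, P=18.11 W, Q=0.6639 W


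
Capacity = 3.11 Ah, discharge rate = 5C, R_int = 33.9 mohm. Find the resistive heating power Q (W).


Convert: R = 33.9 mohm = 0.0339 ohm
Step 1: I = C_rate * capacity = 5 * 3.11 = 15.55 A
Step 2: Q = I^2 * R = 15.55^2 * 0.0339 = 241.8 * 0.0339 = 8.197 W

8.197 W


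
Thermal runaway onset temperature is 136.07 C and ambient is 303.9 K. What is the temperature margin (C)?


Convert: T_ambient = 303.9 K = 30.75 C
margin = 136.07 - 30.75 = 105.32 C

105.32 C


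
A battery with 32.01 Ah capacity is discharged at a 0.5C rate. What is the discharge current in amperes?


At 0.5C: I = 0.5 * 32.01 Ah = 16.005 A

16.005 A


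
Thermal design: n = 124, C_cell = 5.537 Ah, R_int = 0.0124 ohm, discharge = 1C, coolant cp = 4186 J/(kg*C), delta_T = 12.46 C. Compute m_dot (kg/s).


Step 1: I = 1 * 5.537 = 5.537 A
Step 2: Q_cell = I^2 * R = 5.537^2 * 0.0124 = 0.38016 W
Step 3: Q_total = 124 * 0.38016 = 47.14 W
Step 4: m_dot = Q_total / (cp * dT) = 47.14 / (4186 * 12.46) = 9.038e-04 kg/s

9.038e-04 kg/s
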